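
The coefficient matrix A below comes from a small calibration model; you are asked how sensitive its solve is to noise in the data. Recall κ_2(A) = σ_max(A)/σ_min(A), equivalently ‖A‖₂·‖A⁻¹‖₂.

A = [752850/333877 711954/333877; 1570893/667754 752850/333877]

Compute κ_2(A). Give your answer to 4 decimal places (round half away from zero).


297.7500

AᵀA = [5630008689/530196676 1340449425/132549169; 1340449425/132549169 1276648776/132549169]; tr = 12766473/630436, det = 729/157609
eigenvalues of AᵀA: λ = (tr ± √(tr²−4·det))/2 = 81/4, 36/157609
κ = σ_max/σ_min = (9/2)/(6/397) = 297.7500


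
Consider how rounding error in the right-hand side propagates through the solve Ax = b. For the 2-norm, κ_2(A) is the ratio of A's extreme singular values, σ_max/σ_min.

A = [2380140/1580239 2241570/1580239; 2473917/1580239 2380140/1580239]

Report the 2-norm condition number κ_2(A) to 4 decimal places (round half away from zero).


M = AᵀA = [14013474129/2969269081 13345444980/2969269081; 13345444980/2969269081 12710704500/2969269081]. tr(M)=31776669/3530641, det(M)=8100/3530641
eigenvalues of AᵀA: λ = (tr ± √(tr²−4·det))/2 = 9, 900/3530641
σ_max=√9=3, σ_min=√(900/3530641)=(30/1879) → κ = 187.9000

187.9000


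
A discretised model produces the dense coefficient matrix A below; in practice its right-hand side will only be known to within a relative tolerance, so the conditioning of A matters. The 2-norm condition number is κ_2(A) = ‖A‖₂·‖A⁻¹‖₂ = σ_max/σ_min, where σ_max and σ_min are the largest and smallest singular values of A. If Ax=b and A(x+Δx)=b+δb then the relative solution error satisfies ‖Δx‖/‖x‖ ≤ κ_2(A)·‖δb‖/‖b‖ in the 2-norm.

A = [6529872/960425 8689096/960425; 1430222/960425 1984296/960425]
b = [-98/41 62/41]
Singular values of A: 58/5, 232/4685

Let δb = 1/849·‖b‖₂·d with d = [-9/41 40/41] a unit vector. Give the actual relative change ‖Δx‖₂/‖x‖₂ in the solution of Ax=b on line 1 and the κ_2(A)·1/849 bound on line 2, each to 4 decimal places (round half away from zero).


0.0017
0.2759

largest singular value 58/5, smallest 232/4685
condition number: (58/5) ÷ (232/4685) = 234.2500
perturbation bound = 234.2500·1/849 = 0.2759
solve Ax = b  →  x = [-32.4138 24.0948]
2-norm of b is 2.8284; of x, 40.3883
δb = ε·‖b‖·d = [-0.0007 0.0033]; solving A·Δx = δb gives ‖Δx‖ = 0.0673
relative error = 0.0017
realised/bound (from unrounded values) ≈ 0.0060


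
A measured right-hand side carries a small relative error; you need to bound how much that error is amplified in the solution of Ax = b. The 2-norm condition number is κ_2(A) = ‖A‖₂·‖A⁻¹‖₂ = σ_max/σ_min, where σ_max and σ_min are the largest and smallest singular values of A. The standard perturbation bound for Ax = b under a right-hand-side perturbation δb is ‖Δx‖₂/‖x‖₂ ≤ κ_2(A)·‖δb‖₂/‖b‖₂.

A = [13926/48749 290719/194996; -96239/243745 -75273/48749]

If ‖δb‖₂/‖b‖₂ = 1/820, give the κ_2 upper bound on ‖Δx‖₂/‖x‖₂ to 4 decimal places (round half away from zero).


0.0400

M = AᵀA = [16777981/70644025 29262519/28257610; 29262519/28257610 208292425/45212176]. tr(M)=3257441/672400, det(M)=14641/672400
eigenvalues of AᵀA: λ = (tr ± √(tr²−4·det))/2 = 121/25, 121/26896
so κ_2 = √((121/25) / (121/26896)) = 32.8000
κ_2(A)·‖δb‖/‖b‖ = 0.0400


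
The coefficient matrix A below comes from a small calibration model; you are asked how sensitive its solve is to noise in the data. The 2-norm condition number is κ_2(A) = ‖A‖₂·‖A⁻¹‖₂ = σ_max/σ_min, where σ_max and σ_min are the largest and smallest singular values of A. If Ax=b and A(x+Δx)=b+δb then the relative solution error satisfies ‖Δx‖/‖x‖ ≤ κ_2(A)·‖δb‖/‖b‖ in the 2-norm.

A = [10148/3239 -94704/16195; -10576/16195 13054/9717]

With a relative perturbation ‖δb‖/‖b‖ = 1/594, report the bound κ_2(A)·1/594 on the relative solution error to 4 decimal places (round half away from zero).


0.1995

form AᵀA = [1598096/156025 -359456/18723; -359456/18723 50553124/1404225] with trace 64935988/1404225 and determinant 5345344/35105625
eigenvalues of AᵀA: λ = (tr ± √(tr²−4·det))/2 = 1156/25, 4624/1404225
κ_2(A) = √(λ_max/λ_min) = √((1156/25) / (4624/1404225)) = 118.5000
bound on ‖Δx‖/‖x‖: κ·ε = 118.5000·1/594 = 0.1995


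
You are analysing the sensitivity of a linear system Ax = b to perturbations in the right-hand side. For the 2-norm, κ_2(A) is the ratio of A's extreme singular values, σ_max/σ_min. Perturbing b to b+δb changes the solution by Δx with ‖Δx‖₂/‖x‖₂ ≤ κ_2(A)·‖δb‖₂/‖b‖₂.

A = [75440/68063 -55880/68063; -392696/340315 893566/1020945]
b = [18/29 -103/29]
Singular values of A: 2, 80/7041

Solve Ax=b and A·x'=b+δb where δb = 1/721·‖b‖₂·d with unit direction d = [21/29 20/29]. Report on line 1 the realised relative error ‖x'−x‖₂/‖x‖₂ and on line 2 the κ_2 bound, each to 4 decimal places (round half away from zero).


0.0025
0.2441

largest singular value 2, smallest 80/7041
κ_2(A) = 2 / (80/7041) = 176.0250
perturbation bound = 176.0250·1/721 = 0.2441
solve Ax = b  →  x = [-104.4150 -141.7200]
2-norm of b is 3.6056; of x, 176.0314
re-solving with b+δb shifts x by Δx of norm 0.4401
realised ‖Δx‖/‖x‖ = 0.0025
tightness: 0.0025 against a bound of 0.2441 (unrounded ratio ≈ 0.0102)


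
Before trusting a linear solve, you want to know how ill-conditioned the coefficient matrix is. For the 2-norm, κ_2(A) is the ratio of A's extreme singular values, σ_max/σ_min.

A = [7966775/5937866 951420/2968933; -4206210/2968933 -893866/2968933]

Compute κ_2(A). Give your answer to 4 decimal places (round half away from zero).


M = AᵀA = [159617496025/41924200516 8977006710/10481050129; 8977006710/10481050129 2026392916/10481050129]. tr(M)=99775769/24940036, det(M)=15625/6235009
λ_max, λ_min = (99775769/24940036 ± √9948969070541361/622005395681296)/2 = 4, 15625/24940036
σ_max=√4=2, σ_min=√(15625/24940036)=(125/4994) → κ = 79.9040

79.9040


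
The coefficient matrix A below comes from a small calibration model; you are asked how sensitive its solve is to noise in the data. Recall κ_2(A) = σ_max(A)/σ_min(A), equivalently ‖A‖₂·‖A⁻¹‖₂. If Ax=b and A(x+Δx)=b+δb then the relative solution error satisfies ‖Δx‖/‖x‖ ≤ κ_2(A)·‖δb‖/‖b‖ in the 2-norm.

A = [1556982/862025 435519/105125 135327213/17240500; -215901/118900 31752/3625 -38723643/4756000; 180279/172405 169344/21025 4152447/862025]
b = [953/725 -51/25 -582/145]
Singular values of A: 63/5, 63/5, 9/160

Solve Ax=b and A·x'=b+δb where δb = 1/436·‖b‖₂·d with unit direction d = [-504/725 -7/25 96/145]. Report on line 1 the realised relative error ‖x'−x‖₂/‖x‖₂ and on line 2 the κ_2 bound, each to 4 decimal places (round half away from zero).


largest singular value 63/5, smallest 9/160
κ_2(A) = (63/5) / (9/160) = 224.0000
perturbation bound = 224.0000·1/436 = 0.5138
solve Ax = b  →  x = [52.0433 -0.2819 -11.6593]
2-norm of b is 4.6904; of x, 53.3341
δb = ε·‖b‖·d = [-0.0075 -0.0030 0.0071]; solving A·Δx = δb gives ‖Δx‖ = 0.1913
relative error = 0.0036
so the bound overstates the realised error by a factor of ≈ 143.2729 (computed from the unrounded values)

0.0036
0.5138


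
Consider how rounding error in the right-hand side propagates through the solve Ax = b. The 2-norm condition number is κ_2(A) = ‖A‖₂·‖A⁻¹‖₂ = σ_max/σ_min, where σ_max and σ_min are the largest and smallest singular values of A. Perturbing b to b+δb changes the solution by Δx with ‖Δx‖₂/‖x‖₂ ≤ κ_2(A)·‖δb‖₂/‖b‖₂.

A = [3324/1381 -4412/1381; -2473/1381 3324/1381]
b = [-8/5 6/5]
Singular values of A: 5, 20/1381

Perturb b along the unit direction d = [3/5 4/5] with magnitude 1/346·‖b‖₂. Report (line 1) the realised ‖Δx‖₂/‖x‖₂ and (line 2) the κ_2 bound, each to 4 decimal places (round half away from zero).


0.9978
0.9978

largest singular value 5, smallest 20/1381
condition number: 5 ÷ (20/1381) = 345.2500
perturbation bound = 345.2500·1/346 = 0.9978
solve Ax = b  →  x = [-0.2400 0.3200]
2-norm of b is 2.0000; of x, 0.4000
with δb = [0.0035 0.0046], A·Δx = δb → ‖Δx‖ = 0.3991
realised ‖Δx‖/‖x‖ = 0.9978
tightness: 0.9978 against a bound of 0.9978; the bound is attained (ratio 1)


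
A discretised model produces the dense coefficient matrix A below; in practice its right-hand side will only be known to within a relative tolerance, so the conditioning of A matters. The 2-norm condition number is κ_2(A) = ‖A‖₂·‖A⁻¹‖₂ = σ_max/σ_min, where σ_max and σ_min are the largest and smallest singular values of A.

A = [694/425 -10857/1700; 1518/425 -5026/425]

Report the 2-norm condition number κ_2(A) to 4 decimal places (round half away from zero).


56.0000

form AᵀA = [1928/125 -13167/250; -13167/250 361277/2000] with trace 3137/16 and determinant 49/4
solving λ² − 3137/16·λ + 49/4 = 0 gives λ = 196, 1/16
so κ_2 = √(196 / (1/16)) = 56.0000


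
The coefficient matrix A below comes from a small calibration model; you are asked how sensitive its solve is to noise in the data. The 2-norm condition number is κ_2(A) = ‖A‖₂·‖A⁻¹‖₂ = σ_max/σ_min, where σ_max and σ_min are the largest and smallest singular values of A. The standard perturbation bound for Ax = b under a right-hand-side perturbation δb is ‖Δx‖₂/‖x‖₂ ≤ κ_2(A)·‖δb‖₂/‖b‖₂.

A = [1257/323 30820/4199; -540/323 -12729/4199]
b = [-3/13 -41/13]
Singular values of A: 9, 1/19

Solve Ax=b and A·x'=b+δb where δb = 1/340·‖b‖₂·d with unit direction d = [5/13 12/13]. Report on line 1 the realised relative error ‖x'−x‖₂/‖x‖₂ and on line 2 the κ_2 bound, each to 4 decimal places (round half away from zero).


largest singular value 9, smallest 1/19
κ_2(A) = 9 / (1/19) = 171.0000
bound on ‖Δx‖/‖x‖: κ·ε = 171.0000·1/340 = 0.5029
solve Ax = b  →  x = [50.3464 -26.7255]
2-norm of b is 3.1623; of x, 57.0001
with δb = [0.0036 0.0086], A·Δx = δb → ‖Δx‖ = 0.1767
realised ‖Δx‖/‖x‖ = 0.0031
realised/bound (from unrounded values) ≈ 0.0062

0.0031
0.5029


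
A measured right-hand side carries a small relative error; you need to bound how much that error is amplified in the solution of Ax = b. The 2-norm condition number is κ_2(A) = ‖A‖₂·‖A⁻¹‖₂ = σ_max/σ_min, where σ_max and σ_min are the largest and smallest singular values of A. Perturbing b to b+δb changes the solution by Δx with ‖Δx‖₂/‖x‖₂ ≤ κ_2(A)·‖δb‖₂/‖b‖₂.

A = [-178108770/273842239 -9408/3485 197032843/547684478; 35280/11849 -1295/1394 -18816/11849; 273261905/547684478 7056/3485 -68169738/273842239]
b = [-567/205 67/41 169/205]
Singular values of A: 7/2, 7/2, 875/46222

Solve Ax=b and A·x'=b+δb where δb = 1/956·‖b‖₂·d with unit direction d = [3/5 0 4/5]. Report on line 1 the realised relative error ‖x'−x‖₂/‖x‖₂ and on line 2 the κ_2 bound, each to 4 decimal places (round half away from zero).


from the listed singular values, σ₁ = 7/2, σ_n = 875/46222
condition number: (7/2) ÷ (875/46222) = 184.8880
κ_2(A)·‖δb‖/‖b‖ = 0.1934
solve Ax = b  →  x = [-24.2805 0.6218 -46.9189]
‖b‖ = 3.3166, ‖x‖ = 52.8329
δb = ε·‖b‖·d = [0.0021 0.0000 0.0028]; solving A·Δx = δb gives ‖Δx‖ = 0.1833
dividing the unrounded norms, ‖Δx‖/‖x‖ = 0.0035
so the bound overstates the realised error by a factor of ≈ 55.7540 (computed from the unrounded values)

0.0035
0.1934


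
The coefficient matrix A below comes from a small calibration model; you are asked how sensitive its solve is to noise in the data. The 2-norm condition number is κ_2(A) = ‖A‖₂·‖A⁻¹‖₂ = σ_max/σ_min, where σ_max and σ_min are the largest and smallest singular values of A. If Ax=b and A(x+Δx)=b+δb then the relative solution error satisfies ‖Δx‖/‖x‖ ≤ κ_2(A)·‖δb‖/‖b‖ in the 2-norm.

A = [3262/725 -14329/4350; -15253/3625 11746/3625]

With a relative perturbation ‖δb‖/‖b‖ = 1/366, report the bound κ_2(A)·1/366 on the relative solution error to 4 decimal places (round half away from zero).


0.2254

M = AᵀA = [592949/15625 -1333829/46875; -1333829/46875 12009361/562500]. tr(M)=1334221/22500, det(M)=290521/562500
char-poly roots: 5929/100 and 49/5625
σ_max=√(5929/100)=(77/10), σ_min=√(49/5625)=(7/75) → κ = 82.5000
κ_2(A)·‖δb‖/‖b‖ = 0.2254


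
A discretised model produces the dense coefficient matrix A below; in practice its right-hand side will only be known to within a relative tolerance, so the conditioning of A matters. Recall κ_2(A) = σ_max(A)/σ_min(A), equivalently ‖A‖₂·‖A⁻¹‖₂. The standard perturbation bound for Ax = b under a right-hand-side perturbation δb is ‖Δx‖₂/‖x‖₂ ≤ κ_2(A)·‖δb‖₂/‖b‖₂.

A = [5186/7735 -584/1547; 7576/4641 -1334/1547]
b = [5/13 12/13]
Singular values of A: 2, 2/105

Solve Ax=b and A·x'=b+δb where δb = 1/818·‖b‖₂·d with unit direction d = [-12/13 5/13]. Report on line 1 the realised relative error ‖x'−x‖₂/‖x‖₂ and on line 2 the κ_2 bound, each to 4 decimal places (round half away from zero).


0.1284
0.1284

σ_max = 2, σ_min = 2/105
condition number: 2 ÷ (2/105) = 105.0000
bound on ‖Δx‖/‖x‖: κ·ε = 105.0000·1/818 = 0.1284
solve Ax = b  →  x = [0.4412 -0.2353]
‖b‖₂ = 1.0000 and ‖x‖₂ = 0.5000
δb = ε·‖b‖·d = [-0.0011 0.0005]; solving A·Δx = δb gives ‖Δx‖ = 0.0642
dividing the unrounded norms, ‖Δx‖/‖x‖ = 0.1284
realised/bound = 1 exactly: the bound is attained for this b and d


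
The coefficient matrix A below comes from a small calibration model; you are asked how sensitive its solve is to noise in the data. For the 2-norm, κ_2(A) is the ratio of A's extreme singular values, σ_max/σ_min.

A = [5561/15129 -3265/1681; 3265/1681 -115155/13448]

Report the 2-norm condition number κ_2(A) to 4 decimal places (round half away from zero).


M = AᵀA = [532066/136161 -2099395/121032; -2099395/121032 8294425/107584]. tr(M)=419929/5184, det(M)=25/64
char-poly roots: 81 and 25/5184
σ_max=√81=9, σ_min=√(25/5184)=(5/72) → κ = 129.6000

129.6000


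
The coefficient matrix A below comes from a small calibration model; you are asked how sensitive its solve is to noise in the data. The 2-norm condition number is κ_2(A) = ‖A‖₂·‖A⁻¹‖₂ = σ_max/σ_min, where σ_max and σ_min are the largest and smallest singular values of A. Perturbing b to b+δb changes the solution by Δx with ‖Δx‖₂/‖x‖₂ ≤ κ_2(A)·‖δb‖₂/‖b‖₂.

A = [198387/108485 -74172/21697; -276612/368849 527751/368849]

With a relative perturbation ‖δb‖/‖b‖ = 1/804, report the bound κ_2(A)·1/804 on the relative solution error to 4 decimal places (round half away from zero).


M = AᵀA = [78622154289/20125678225 -29482113024/4025135645; -29482113024/4025135645 11055919833/805027129]. tr(M)=1228443426/69639025, det(M)=194481/69639025
eigenvalues of AᵀA: λ = (tr ± √(tr²−4·det))/2 = 441/25, 441/2785561
κ = σ_max/σ_min = (21/5)/(21/1669) = 333.8000
κ_2(A)·‖δb‖/‖b‖ = 0.4152

0.4152


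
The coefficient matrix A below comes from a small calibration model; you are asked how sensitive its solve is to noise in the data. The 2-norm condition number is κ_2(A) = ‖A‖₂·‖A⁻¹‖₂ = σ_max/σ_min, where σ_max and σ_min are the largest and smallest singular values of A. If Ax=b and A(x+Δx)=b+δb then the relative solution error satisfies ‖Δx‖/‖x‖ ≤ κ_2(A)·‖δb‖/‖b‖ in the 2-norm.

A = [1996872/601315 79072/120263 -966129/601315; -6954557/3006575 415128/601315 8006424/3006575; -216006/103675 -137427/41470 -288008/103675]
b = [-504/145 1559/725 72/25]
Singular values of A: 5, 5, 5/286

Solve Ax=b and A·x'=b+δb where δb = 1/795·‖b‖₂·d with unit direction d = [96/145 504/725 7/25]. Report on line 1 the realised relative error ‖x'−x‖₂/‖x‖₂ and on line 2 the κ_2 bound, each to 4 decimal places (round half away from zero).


from the listed singular values, σ₁ = 5, σ_n = 5/286
κ_2(A) = 5 / (5/286) = 286.0000
κ_2(A)·‖δb‖/‖b‖ = 0.3597
solve Ax = b  →  x = [-0.9007 -0.4138 0.1324]
‖b‖ = 5.0000, ‖x‖ = 1.0000
Δx = A⁻¹·δb where δb = 1/795·5.0000·d; ‖Δx‖ = 0.3597
realised ‖Δx‖/‖x‖ = 0.3597
tightness: 0.3597 against a bound of 0.3597; the bound is attained (ratio 1)

0.3597
0.3597


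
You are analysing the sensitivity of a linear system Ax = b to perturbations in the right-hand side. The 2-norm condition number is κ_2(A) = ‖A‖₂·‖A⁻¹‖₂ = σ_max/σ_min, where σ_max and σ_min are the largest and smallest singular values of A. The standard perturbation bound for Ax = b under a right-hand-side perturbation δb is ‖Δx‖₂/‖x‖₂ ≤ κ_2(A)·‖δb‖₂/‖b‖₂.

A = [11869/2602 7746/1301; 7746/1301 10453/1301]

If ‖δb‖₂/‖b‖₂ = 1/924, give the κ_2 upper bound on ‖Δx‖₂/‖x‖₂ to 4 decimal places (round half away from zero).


0.1408

M = AᵀA = [380875225/6770404 126937575/1692601; 126937575/1692601 169265725/1692601]. tr(M)=1057938125/6770404, det(M)=9765625/6770404
eigenvalues of AᵀA: λ = (tr ± √(tr²−4·det))/2 = 625/4, 15625/1692601
σ_max=√(625/4)=(25/2), σ_min=√(15625/1692601)=(125/1301) → κ = 130.1000
bound on ‖Δx‖/‖x‖: κ·ε = 130.1000·1/924 = 0.1408


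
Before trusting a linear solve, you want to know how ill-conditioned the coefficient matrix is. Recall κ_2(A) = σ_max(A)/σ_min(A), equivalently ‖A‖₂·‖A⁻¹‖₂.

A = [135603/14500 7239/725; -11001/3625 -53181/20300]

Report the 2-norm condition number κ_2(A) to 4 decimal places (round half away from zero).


35.0000

M = AᵀA = [32519241/336400 2982582/29435; 2982582/29435 70259625/659344]. tr(M)=1991637/9800, det(M)=10556001/313600
λ_max, λ_min = (1991637/9800 ± √247105427409/6002500)/2 = 3249/16, 3249/19600
κ = σ_max/σ_min = (57/4)/(57/140) = 35.0000


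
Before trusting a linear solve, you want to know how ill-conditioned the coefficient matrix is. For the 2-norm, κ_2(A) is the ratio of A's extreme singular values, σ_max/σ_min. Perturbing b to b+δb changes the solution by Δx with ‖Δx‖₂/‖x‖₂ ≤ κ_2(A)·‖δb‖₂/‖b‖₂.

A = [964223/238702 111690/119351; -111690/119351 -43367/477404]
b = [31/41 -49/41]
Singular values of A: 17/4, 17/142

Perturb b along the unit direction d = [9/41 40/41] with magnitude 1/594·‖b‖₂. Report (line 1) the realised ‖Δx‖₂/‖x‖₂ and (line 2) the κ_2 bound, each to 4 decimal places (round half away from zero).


σ_max = 17/4, σ_min = 17/142
κ_2(A) = (17/4) / (17/142) = 35.5000
perturbation bound = 35.5000·1/594 = 0.0598
solve Ax = b  →  x = [2.0631 -8.0976]
‖b‖ = 1.4142, ‖x‖ = 8.3563
Δx = A⁻¹·δb where δb = 1/594·1.4142·d; ‖Δx‖ = 0.0199
realised ‖Δx‖/‖x‖ = 0.0024
tightness: 0.0024 against a bound of 0.0598 (unrounded ratio ≈ 0.0398)

0.0024
0.0598


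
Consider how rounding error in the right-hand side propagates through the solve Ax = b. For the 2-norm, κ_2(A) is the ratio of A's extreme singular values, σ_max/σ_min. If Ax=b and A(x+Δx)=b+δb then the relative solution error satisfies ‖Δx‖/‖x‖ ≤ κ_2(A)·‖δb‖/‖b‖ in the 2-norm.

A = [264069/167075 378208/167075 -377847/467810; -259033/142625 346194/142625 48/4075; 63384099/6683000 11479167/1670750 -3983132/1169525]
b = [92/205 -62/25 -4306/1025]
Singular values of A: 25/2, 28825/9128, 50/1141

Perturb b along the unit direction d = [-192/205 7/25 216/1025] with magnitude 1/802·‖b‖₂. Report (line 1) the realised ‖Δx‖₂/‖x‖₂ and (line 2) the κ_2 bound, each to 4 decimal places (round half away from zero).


from the listed singular values, σ₁ = 25/2, σ_n = 50/1141
condition number: (25/2) ÷ (50/1141) = 285.2500
bound on ‖Δx‖/‖x‖: κ·ε = 285.2500·1/802 = 0.3557
solve Ax = b  →  x = [-10.0891 -8.3585 -43.7248]
2-norm of b is 4.8990; of x, 45.6455
Δx = A⁻¹·δb where δb = 1/802·4.8990·d; ‖Δx‖ = 0.1394
relative error = 0.0031
so the bound overstates the realised error by a factor of ≈ 116.4669 (computed from the unrounded values)

0.0031
0.3557


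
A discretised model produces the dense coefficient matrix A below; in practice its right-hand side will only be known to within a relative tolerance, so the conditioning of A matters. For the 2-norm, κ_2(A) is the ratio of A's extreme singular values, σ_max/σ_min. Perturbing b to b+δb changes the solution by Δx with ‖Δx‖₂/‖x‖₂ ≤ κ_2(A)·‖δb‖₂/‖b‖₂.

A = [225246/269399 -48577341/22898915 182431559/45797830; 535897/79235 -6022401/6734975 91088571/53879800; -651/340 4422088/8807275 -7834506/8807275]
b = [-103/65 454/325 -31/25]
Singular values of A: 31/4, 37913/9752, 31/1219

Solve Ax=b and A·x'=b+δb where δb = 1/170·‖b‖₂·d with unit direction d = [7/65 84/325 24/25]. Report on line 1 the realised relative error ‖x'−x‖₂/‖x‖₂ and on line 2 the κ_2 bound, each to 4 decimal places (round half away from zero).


0.0144
1.7926

σ_max = 31/4, σ_min = 31/1219
κ_2(A) = (31/4) / (31/1219) = 304.7500
perturbation bound = 304.7500·1/170 = 1.7926
solve Ax = b  →  x = [0.3559 -34.5114 -18.8517]
‖b‖₂ = 2.4495 and ‖x‖₂ = 39.3262
δb = ε·‖b‖·d = [0.0016 0.0037 0.0138]; solving A·Δx = δb gives ‖Δx‖ = 0.5666
dividing the unrounded norms, ‖Δx‖/‖x‖ = 0.0144
realised/bound (from unrounded values) ≈ 0.0080


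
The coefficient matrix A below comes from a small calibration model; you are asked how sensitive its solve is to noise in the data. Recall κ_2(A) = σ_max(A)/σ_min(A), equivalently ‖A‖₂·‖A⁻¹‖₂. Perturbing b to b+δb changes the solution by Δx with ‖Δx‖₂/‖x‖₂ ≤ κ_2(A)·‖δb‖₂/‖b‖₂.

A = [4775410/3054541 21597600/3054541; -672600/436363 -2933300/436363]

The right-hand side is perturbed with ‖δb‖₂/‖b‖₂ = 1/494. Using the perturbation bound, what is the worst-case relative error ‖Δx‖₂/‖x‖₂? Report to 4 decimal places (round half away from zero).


0.5200

M = AᵀA = [53474064100/11094198241 237587796000/11094198241; 237587796000/11094198241 1055962570000/11094198241]. tr(M)=659986100/6599761, det(M)=1000000/6599761
solving λ² − 659986100/6599761·λ + 1000000/6599761 = 0 gives λ = 100, 10000/6599761
so κ_2 = √(100 / (10000/6599761)) = 256.9000
worst-case relative error ≤ 256.9000 × 1/494 = 0.5200


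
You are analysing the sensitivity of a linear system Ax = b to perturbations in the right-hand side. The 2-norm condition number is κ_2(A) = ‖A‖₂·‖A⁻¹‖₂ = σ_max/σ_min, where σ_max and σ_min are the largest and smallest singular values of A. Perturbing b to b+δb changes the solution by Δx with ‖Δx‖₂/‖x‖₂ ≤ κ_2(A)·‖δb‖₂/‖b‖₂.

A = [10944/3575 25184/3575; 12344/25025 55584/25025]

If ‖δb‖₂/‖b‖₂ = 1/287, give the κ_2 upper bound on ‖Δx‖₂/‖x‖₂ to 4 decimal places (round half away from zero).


form AᵀA = [9633856/1002001 22705920/1002001; 22705920/1002001 54667264/1002001] with trace 380480/5929 and determinant 65536/5929
eigenvalues of AᵀA: λ = (tr ± √(tr²−4·det))/2 = 64, 1024/5929
σ_max=√64=8, σ_min=√(1024/5929)=(32/77) → κ = 19.2500
perturbation bound = 19.2500·1/287 = 0.0671

0.0671


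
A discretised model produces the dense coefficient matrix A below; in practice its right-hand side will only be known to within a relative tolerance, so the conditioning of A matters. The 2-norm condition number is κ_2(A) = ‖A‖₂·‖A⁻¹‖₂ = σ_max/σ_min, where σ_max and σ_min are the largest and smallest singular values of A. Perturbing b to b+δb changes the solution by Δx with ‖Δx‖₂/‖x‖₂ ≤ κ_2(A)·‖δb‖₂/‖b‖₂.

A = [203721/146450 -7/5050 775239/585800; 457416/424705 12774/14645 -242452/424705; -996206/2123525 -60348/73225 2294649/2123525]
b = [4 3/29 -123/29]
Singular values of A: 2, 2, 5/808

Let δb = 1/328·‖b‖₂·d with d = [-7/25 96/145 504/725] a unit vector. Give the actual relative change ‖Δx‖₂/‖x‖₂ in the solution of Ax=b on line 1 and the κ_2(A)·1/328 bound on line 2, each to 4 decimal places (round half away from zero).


0.0044
0.9854

from the listed singular values, σ₁ = 2, σ_n = 5/808
κ = σ_max/σ_min = 2/(5/808) = 323.2000
bound on ‖Δx‖/‖x‖: κ·ε = 323.2000·1/328 = 0.9854
solve Ax = b  →  x = [269.3897 -516.2200 -280.6841]
‖b‖₂ = 5.8310 and ‖x‖₂ = 646.4035
with δb = [-0.0050 0.0118 0.0124], A·Δx = δb → ‖Δx‖ = 2.8728
realised ‖Δx‖/‖x‖ = 0.0044
so the bound overstates the realised error by a factor of ≈ 221.7146 (computed from the unrounded values)


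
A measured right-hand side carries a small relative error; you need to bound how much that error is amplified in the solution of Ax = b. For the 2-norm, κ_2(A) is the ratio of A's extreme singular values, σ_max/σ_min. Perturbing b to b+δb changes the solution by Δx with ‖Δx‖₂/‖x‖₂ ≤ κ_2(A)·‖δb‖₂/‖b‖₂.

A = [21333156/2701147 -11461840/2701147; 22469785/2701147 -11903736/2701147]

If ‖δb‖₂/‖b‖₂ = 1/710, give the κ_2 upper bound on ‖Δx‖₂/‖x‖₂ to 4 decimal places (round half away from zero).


M = AᵀA = [1141492012921/8675618449 -608789071800/8675618449; -608789071800/8675618449 324700008256/8675618449]. tr(M)=5073328793/30019441, det(M)=7311616/30019441
solving λ² − 5073328793/30019441·λ + 7311616/30019441 = 0 gives λ = 169, 43264/30019441
so κ_2 = √(169 / (43264/30019441)) = 342.4375
worst-case relative error ≤ 342.4375 × 1/710 = 0.4823

0.4823


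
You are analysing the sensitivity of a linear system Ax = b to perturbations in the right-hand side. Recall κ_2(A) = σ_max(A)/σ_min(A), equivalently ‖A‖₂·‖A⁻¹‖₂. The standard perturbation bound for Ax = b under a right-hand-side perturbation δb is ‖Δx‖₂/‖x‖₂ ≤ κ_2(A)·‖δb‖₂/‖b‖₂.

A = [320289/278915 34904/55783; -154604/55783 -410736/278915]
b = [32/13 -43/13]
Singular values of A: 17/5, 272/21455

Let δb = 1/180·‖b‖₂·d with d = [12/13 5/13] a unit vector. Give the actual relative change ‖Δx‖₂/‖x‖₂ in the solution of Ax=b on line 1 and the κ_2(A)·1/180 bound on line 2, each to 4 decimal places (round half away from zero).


0.0229
1.4899

σ_max = 17/5, σ_min = 272/21455
condition number: (17/5) ÷ (272/21455) = 268.1875
worst-case relative error ≤ 268.1875 × 1/180 = 1.4899
solve Ax = b  →  x = [-36.0813 70.1525]
‖b‖ = 4.1231, ‖x‖ = 78.8874
with δb = [0.0211 0.0088], A·Δx = δb → ‖Δx‖ = 1.8068
relative error = 0.0229
so the bound overstates the realised error by a factor of ≈ 65.0523 (computed from the unrounded values)


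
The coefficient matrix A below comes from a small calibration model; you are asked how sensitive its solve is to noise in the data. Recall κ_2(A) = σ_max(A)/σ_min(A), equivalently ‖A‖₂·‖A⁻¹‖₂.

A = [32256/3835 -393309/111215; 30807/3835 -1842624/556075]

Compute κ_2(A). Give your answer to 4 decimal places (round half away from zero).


295.0000

M = AᵀA = [397904157/2941445 -4144779072/73536125; -4144779072/73536125 8635627161/367680625]. tr(M)=345406194/2175625, det(M)=15752961/54390625
eigenvalues of AᵀA: λ = (tr ± √(tr²−4·det))/2 = 3969/25, 3969/2175625
κ_2(A) = √(λ_max/λ_min) = √((3969/25) / (3969/2175625)) = 295.0000


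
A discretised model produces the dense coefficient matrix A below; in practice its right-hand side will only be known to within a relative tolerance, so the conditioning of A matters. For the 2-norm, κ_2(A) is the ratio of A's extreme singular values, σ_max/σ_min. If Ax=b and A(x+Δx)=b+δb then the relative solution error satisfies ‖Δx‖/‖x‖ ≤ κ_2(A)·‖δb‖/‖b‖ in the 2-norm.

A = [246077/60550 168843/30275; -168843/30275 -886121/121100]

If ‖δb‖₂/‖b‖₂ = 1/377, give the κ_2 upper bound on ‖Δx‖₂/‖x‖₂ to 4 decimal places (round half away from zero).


form AᵀA = [6983428981/146652100 9308483433/146652100; 9308483433/146652100 49653510601/586608400] with trace 3103489061/23464336 and determinant 174900625/93857344
eigenvalues of AᵀA: λ = (tr ± √(tr²−4·det))/2 = 529/4, 330625/23464336
σ_max=√(529/4)=(23/2), σ_min=√(330625/23464336)=(575/4844) → κ = 96.8800
perturbation bound = 96.8800·1/377 = 0.2570

0.2570


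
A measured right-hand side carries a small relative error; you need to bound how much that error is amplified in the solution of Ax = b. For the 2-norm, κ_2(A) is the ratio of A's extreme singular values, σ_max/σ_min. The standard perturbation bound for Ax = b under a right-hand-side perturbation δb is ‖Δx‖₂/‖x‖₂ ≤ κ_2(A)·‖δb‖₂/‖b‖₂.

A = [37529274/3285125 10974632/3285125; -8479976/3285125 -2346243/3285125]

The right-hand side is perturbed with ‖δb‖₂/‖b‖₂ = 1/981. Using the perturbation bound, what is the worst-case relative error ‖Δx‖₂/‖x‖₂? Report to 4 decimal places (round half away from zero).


0.3267

form AᵀA = [880640333092/6420015625 256850717256/6420015625; 256850717256/6420015625 74924095033/6420015625] with trace 305780617/2054405 and determinant 55383364/256800625
char-poly roots: 3721/25 and 14884/10272025
σ_max=√(3721/25)=(61/5), σ_min=√(14884/10272025)=(122/3205) → κ = 320.5000
perturbation bound = 320.5000·1/981 = 0.3267


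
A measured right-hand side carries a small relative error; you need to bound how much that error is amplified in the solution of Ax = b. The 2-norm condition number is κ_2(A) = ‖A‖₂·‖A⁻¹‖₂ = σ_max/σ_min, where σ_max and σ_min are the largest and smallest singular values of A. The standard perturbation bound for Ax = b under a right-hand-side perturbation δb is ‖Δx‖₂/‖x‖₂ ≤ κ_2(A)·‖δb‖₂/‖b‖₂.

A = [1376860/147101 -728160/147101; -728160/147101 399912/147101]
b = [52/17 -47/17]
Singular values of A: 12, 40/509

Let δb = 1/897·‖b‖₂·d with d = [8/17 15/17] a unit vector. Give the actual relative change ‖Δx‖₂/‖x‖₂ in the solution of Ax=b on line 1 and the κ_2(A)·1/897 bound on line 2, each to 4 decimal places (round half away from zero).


largest singular value 12, smallest 40/509
κ = σ_max/σ_min = 12/(40/509) = 152.7000
worst-case relative error ≤ 152.7000 × 1/897 = 0.1702
solve Ax = b  →  x = [-5.6941 -11.3848]
2-norm of b is 4.1231; of x, 12.7294
δb = ε·‖b‖·d = [0.0022 0.0041]; solving A·Δx = δb gives ‖Δx‖ = 0.0585
dividing the unrounded norms, ‖Δx‖/‖x‖ = 0.0046
realised/bound (from unrounded values) ≈ 0.0270

0.0046
0.1702


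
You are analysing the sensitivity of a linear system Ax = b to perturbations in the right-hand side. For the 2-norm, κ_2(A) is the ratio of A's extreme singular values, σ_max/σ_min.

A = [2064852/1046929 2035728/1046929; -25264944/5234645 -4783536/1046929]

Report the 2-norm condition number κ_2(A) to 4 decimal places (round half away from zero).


form AᵀA = [4407738105744/162139102225 839486120256/32427820445; 839486120256/32427820445 159919557120/6485564089] with trace 9994919184/192793225 and determinant 26873856/192793225
λ_max, λ_min = (9994919184/192793225 ± √99877685105225523456/37169227605900625)/2 = 1296/25, 20736/7711729
κ = σ_max/σ_min = (36/5)/(144/2777) = 138.8500

138.8500


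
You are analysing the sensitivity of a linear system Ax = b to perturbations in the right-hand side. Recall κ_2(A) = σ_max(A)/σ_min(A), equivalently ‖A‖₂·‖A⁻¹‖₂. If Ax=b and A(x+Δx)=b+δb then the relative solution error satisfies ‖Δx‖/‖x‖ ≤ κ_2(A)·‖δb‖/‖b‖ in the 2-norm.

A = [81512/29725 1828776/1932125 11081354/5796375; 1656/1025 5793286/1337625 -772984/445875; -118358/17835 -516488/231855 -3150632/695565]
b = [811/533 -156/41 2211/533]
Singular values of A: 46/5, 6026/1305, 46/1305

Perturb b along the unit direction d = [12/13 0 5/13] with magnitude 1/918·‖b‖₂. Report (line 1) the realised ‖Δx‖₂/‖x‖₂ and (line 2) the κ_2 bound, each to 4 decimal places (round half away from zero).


0.0021
0.2843

largest singular value 46/5, smallest 46/1305
κ = σ_max/σ_min = (46/5)/(46/1305) = 261.0000
worst-case relative error ≤ 261.0000 × 1/918 = 0.2843
solve Ax = b  →  x = [-51.4130 40.1759 54.6507]
‖b‖ = 5.8310, ‖x‖ = 85.1123
Δx = A⁻¹·δb where δb = 1/918·5.8310·d; ‖Δx‖ = 0.1802
realised ‖Δx‖/‖x‖ = 0.0021
so the bound overstates the realised error by a factor of ≈ 134.2891 (computed from the unrounded values)


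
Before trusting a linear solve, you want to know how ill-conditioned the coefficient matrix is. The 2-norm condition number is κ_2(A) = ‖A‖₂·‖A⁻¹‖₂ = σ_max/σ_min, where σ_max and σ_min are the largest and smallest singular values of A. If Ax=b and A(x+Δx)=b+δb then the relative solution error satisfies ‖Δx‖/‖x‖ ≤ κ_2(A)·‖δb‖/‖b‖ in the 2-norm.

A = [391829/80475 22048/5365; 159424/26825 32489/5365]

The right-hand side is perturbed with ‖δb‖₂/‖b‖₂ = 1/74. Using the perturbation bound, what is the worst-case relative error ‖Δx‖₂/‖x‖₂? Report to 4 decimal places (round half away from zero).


0.3000

M = AᵀA = [527274581/8932725 33348448/595515; 33348448/595515 2126413/39701]. tr(M)=34679914/308025, det(M)=7890481/308025
eigenvalues of AᵀA: λ = (tr ± √(tr²−4·det))/2 = 2809/25, 2809/12321
κ_2(A) = √(λ_max/λ_min) = √((2809/25) / (2809/12321)) = 22.2000
worst-case relative error ≤ 22.2000 × 1/74 = 0.3000


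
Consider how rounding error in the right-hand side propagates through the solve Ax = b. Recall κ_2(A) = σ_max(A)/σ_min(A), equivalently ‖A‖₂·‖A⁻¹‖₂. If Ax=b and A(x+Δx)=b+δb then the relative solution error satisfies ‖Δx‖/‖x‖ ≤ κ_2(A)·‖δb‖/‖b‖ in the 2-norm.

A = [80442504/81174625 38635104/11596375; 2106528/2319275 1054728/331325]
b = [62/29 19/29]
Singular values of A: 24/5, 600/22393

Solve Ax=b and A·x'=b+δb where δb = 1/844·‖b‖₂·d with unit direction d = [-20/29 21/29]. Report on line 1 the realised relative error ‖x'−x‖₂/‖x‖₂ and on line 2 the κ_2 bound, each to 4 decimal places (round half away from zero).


from the listed singular values, σ₁ = 24/5, σ_n = 600/22393
κ = σ_max/σ_min = (24/5)/(600/22393) = 179.1440
κ_2(A)·‖δb‖/‖b‖ = 0.2123
solve Ax = b  →  x = [35.9455 -10.0501]
‖b‖₂ = 2.2361 and ‖x‖₂ = 37.3240
with δb = [-0.0018 0.0019], A·Δx = δb → ‖Δx‖ = 0.0989
realised ‖Δx‖/‖x‖ = 0.0026
so the bound overstates the realised error by a factor of ≈ 80.1206 (computed from the unrounded values)

0.0026
0.2123


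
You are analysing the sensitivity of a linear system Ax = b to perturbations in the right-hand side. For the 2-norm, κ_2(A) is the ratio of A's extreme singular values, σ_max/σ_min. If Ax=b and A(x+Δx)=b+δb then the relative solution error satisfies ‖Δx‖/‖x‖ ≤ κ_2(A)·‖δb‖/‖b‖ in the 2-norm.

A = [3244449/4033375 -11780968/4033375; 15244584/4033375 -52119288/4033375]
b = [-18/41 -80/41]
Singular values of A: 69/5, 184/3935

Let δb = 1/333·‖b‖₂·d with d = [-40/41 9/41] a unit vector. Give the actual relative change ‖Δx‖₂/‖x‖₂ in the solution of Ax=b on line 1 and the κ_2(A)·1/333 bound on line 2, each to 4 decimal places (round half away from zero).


σ_max = 69/5, σ_min = 184/3935
condition number: (69/5) ÷ (184/3935) = 295.1250
worst-case relative error ≤ 295.1250 × 1/333 = 0.8863
solve Ax = b  →  x = [-0.0406 0.1391]
‖b‖ = 2.0000, ‖x‖ = 0.1449
δb = ε·‖b‖·d = [-0.0059 0.0013]; solving A·Δx = δb gives ‖Δx‖ = 0.1284
dividing the unrounded norms, ‖Δx‖/‖x‖ = 0.8863
tightness: 0.8863 against a bound of 0.8863; the bound is attained (ratio 1)

0.8863
0.8863


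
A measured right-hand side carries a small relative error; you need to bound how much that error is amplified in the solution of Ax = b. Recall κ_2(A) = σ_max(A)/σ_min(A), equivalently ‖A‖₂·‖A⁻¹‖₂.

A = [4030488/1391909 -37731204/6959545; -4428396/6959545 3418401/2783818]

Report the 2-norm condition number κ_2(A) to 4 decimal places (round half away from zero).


AᵀA = [253260873936/28813365025 -18993953790/1152534601; -18993953790/1152534601 3561398962569/115253460100]; tr = 15828520617/398800900, det = 28005264/2492505625
λ_max, λ_min = (15828520617/398800900 ± √400855867307394849/254467452545296)/2 = 3969/100, 28224/99700225
σ_max=√(3969/100)=(63/10), σ_min=√(28224/99700225)=(168/9985) → κ = 374.4375

374.4375


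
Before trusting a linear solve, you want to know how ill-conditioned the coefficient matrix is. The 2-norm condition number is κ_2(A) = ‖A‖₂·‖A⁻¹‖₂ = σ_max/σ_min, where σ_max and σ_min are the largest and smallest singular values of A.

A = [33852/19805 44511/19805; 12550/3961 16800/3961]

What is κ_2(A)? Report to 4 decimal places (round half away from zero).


AᵀA = [17590036/1357225 23452548/1357225; 23452548/1357225 31270689/1357225]; tr = 1954429/54289, det = 900/54289
λ_max, λ_min = (1954429/54289 ± √3819597275641/2947295521)/2 = 36, 25/54289
κ = σ_max/σ_min = 6/(5/233) = 279.6000

279.6000


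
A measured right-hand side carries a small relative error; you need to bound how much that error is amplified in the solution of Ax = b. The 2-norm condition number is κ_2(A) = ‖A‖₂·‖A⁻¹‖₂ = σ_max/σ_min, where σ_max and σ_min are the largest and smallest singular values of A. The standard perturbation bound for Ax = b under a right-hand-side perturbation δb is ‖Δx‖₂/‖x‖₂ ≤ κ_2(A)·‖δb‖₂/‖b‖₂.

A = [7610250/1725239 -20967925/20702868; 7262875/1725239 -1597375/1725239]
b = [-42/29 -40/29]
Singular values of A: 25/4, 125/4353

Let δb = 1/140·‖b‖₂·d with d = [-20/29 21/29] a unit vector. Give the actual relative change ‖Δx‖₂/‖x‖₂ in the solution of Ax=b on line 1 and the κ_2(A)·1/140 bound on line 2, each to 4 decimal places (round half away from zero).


1.5546
1.5546

largest singular value 25/4, smallest 125/4353
condition number: (25/4) ÷ (125/4353) = 217.6500
perturbation bound = 217.6500·1/140 = 1.5546
solve Ax = b  →  x = [-0.3122 0.0702]
‖b‖ = 2.0000, ‖x‖ = 0.3200
re-solving with b+δb shifts x by Δx of norm 0.4975
dividing the unrounded norms, ‖Δx‖/‖x‖ = 1.5546
tightness: 1.5546 against a bound of 1.5546; the bound is attained (ratio 1)


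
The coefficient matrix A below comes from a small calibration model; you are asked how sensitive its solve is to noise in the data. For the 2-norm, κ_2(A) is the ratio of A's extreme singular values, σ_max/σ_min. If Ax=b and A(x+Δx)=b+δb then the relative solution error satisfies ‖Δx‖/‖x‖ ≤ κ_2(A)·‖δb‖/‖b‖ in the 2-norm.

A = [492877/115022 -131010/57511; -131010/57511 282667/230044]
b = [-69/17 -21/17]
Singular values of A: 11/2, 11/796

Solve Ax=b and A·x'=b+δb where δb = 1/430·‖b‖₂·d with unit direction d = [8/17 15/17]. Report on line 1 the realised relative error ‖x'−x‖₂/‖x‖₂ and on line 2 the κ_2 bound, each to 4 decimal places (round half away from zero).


0.0033
0.9256

σ_max = 11/2, σ_min = 11/796
κ_2(A) = (11/2) / (11/796) = 398.0000
κ_2(A)·‖δb‖/‖b‖ = 0.9256
solve Ax = b  →  x = [-102.6417 -191.2941]
‖b‖ = 4.2426, ‖x‖ = 217.0916
with δb = [0.0046 0.0087], A·Δx = δb → ‖Δx‖ = 0.7140
dividing the unrounded norms, ‖Δx‖/‖x‖ = 0.0033
so the bound overstates the realised error by a factor of ≈ 281.4294 (computed from the unrounded values)
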